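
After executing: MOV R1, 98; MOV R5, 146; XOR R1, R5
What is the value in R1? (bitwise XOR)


Register state trace:
  MOV R1, 98  → R1 = 98 (0b01100010)
  MOV R5, 146  → R5 = 146 (0b10010010)
  XOR R1, R5  → R1 = 98 XOR 146 = 240 (0b11110000)
Final: R1 = 240

240


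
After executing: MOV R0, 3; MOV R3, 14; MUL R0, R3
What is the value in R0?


Register state trace:
  MOV R0, 3  → R0 = 3
  MOV R3, 14  → R3 = 14
  MUL R0, R3  → R0 = 3 * 14 = 42
Final: R0 = 42

42


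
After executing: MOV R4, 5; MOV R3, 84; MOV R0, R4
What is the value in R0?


Register state trace:
  MOV R4, 5  → R4 = 5
  MOV R3, 84  → R3 = 84
  MOV R0, R4  → R0 = 5
Final: R0 = 5

5


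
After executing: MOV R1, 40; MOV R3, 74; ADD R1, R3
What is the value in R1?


Register state trace:
  MOV R1, 40  → R1 = 40
  MOV R3, 74  → R3 = 74
  ADD R1, R3  → R1 = 40 + 74 = 114
Final: R1 = 114

114


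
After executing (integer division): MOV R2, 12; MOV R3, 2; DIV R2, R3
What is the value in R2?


Register state trace:
  MOV R2, 12  → R2 = 12
  MOV R3, 2  → R3 = 2
  DIV R2, R3  → R2 = 12 // 2 = 6
Final: R2 = 6

6


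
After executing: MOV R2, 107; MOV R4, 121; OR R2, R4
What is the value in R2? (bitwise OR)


Register state trace:
  MOV R2, 107  → R2 = 107 (0b01101011)
  MOV R4, 121  → R4 = 121 (0b01111001)
  OR R2, R4   → R2 = 107 OR 121 = 123 (0b01111011)
Final: R2 = 123

123


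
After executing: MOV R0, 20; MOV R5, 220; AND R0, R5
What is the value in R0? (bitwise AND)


Register state trace:
  MOV R0, 20  → R0 = 20 (0b00010100)
  MOV R5, 220  → R5 = 220 (0b11011100)
  AND R0, R5  → R0 = 20 AND 220 = 20 (0b00010100)
Final: R0 = 20

20


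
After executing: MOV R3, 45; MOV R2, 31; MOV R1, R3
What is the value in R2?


Register state trace:
  MOV R3, 45  → R3 = 45
  MOV R2, 31  → R2 = 31
  MOV R1, R3  → R1 = 45
Final: R2 = 31

31


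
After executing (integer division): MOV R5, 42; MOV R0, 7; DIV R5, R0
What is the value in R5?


Register state trace:
  MOV R5, 42  → R5 = 42
  MOV R0, 7  → R0 = 7
  DIV R5, R0  → R5 = 42 // 7 = 6
Final: R5 = 6

6


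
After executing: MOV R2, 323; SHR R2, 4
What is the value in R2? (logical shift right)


Register state trace:
  MOV R2, 323  → R2 = 323
  SHR R2, 4  → R2 = 323 >> 4 = 323 // 2^4 = 20
Final: R2 = 20

20


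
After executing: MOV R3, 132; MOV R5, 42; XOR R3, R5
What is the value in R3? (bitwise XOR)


Register state trace:
  MOV R3, 132  → R3 = 132 (0b10000100)
  MOV R5, 42  → R5 = 42 (0b00101010)
  XOR R3, R5  → R3 = 132 XOR 42 = 174 (0b10101110)
Final: R3 = 174

174


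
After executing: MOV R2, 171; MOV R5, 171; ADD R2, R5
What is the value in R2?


Register state trace:
  MOV R2, 171  → R2 = 171
  MOV R5, 171  → R5 = 171
  ADD R2, R5  → R2 = 171 + 171 = 342
Final: R2 = 342

342


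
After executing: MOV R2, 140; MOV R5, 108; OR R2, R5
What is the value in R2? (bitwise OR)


Register state trace:
  MOV R2, 140  → R2 = 140 (0b10001100)
  MOV R5, 108  → R5 = 108 (0b01101100)
  OR R2, R5   → R2 = 140 OR 108 = 236 (0b11101100)
Final: R2 = 236

236


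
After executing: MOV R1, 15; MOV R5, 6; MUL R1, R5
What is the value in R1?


Register state trace:
  MOV R1, 15  → R1 = 15
  MOV R5, 6  → R5 = 6
  MUL R1, R5  → R1 = 15 * 6 = 90
Final: R1 = 90

90


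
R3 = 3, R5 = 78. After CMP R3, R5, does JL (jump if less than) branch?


Trace:
  R3 = 3, R5 = 78
  CMP R3, R5  → compares 3 vs 78
  JL checks: is 3 less than 78?
  3 < 78, so condition is true
Branch taken: Yes

Yes


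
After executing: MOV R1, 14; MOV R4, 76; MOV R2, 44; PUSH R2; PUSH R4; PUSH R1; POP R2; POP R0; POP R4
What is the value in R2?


Stack trace (top is rightmost):
  MOV R1, 14  → R1 = 14
  MOV R4, 76  → R4 = 76
  MOV R2, 44  → R2 = 44
  PUSH R2  → stack: [44]
  PUSH R4  → stack: [44, 76]
  PUSH R1  → stack: [44, 76, 14]
  POP R2  → R2 = 14, stack: [44, 76]
  POP R0  → R0 = 76, stack: [44]
  POP R4  → R4 = 44, stack: []
Final: R2 = 14

14


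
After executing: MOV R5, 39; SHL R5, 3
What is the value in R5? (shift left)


Register state trace:
  MOV R5, 39  → R5 = 39
  SHL R5, 3  → R5 = 39 << 3 = 39 * 2^3 = 312
Final: R5 = 312

312


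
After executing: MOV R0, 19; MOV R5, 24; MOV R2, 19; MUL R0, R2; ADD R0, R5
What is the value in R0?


Register state trace:
  MOV R0, 19  → R0 = 19
  MOV R5, 24  → R5 = 24
  MOV R2, 19  → R2 = 19
  MUL R0, R2  → R0 = 19 * 19 = 361
  ADD R0, R5  → R0 = 361 + 24 = 385
Final: R0 = 385

385


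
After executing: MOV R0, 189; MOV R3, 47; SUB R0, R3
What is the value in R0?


Register state trace:
  MOV R0, 189  → R0 = 189
  MOV R3, 47  → R3 = 47
  SUB R0, R3  → R0 = 189 - 47 = 142
Final: R0 = 142

142


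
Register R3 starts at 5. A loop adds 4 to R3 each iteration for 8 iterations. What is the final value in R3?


Starting value: R3 = 5
  Iter 1: R3 = 5 + 4 = 9
  Iter 2: R3 = 9 + 4 = 13
  Iter 3: R3 = 13 + 4 = 17
  Iter 4: R3 = 17 + 4 = 21
  Iter 5: R3 = 21 + 4 = 25
  Iter 6: R3 = 25 + 4 = 29
  Iter 7: R3 = 29 + 4 = 33
  Iter 8: R3 = 33 + 4 = 37
Final: R3 = 37

37


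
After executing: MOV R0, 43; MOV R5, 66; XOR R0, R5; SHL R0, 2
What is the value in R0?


Register state trace:
  MOV R0, 43  → R0 = 43 (0b00101011)
  MOV R5, 66  → R5 = 66 (0b01000010)
  XOR R0, R5  → R0 = 43 XOR 66 = 105 (0b01101001)
  SHL R0, 2  → R0 = 105 << 2 = 420
Final: R0 = 420

420


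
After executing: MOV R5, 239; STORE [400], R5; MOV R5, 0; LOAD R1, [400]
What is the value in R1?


Register and memory trace:
  MOV R5, 239  → R5 = 239
  STORE [400], R5  → mem[400] = 239
  MOV R5, 0  → R5 = 0
  LOAD R1, [400]  → R1 = mem[400] = 239
Final: R1 = 239

239


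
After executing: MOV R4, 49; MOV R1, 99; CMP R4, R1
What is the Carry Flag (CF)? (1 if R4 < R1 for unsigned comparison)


Register state trace:
  MOV R4, 49  → R4 = 49
  MOV R1, 99  → R1 = 99
  CMP R4, R1  → unsigned 49 - 99: borrow occurs
  49 < 99, so CF = 1
CF = 1

1


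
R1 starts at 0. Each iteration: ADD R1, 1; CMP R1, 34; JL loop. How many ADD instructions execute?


Loop trace (R1 starts at 0, target 34, step 1):
  ADD #1: R1 = 0 + 1 = 1  → 1 < 34, loop
  ADD #2: R1 = 1 + 1 = 2  → 2 < 34, loop
  ADD #3: R1 = 2 + 1 = 3  → 3 < 34, loop
  ADD #4: R1 = 3 + 1 = 4  → 4 < 34, loop
  ADD #5: R1 = 4 + 1 = 5  → 5 < 34, loop
  ADD #6: R1 = 5 + 1 = 6  → 6 < 34, loop
  ADD #7: R1 = 6 + 1 = 7  → 7 < 34, loop
  ADD #8: R1 = 7 + 1 = 8  → 8 < 34, loop
  ADD #9: R1 = 8 + 1 = 9  → 9 < 34, loop
  ADD #10: R1 = 9 + 1 = 10  → 10 < 34, loop
  ADD #11: R1 = 10 + 1 = 11  → 11 < 34, loop
  ADD #12: R1 = 11 + 1 = 12  → 12 < 34, loop
  ADD #13: R1 = 12 + 1 = 13  → 13 < 34, loop
  ADD #14: R1 = 13 + 1 = 14  → 14 < 34, loop
  ADD #15: R1 = 14 + 1 = 15  → 15 < 34, loop
  ADD #16: R1 = 15 + 1 = 16  → 16 < 34, loop
  ADD #17: R1 = 16 + 1 = 17  → 17 < 34, loop
  ADD #18: R1 = 17 + 1 = 18  → 18 < 34, loop
  ADD #19: R1 = 18 + 1 = 19  → 19 < 34, loop
  ADD #20: R1 = 19 + 1 = 20  → 20 < 34, loop
  ADD #21: R1 = 20 + 1 = 21  → 21 < 34, loop
  ADD #22: R1 = 21 + 1 = 22  → 22 < 34, loop
  ADD #23: R1 = 22 + 1 = 23  → 23 < 34, loop
  ADD #24: R1 = 23 + 1 = 24  → 24 < 34, loop
  ADD #25: R1 = 24 + 1 = 25  → 25 < 34, loop
  ADD #26: R1 = 25 + 1 = 26  → 26 < 34, loop
  ADD #27: R1 = 26 + 1 = 27  → 27 < 34, loop
  ADD #28: R1 = 27 + 1 = 28  → 28 < 34, loop
  ADD #29: R1 = 28 + 1 = 29  → 29 < 34, loop
  ADD #30: R1 = 29 + 1 = 30  → 30 < 34, loop
  ADD #31: R1 = 30 + 1 = 31  → 31 < 34, loop
  ADD #32: R1 = 31 + 1 = 32  → 32 < 34, loop
  ADD #33: R1 = 32 + 1 = 33  → 33 < 34, loop
  ADD #34: R1 = 33 + 1 = 34  → 34 >= 34, exit
Total ADD instructions: 34

34


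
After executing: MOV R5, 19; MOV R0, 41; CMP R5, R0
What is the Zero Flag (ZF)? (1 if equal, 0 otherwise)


Register state trace:
  MOV R5, 19  → R5 = 19
  MOV R0, 41  → R0 = 41
  CMP R5, R0  → computes 19 - 41 = -22
  Result is nonzero, so values are not equal
ZF = 0

0


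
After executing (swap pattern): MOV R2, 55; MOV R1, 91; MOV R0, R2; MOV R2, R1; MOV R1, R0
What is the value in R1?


Register state trace (swap pattern):
  MOV R2, 55  → R2 = 55
  MOV R1, 91  → R1 = 91
  MOV R0, R2  → R0 = 55  (save R2)
  MOV R2, R1  → R2 = 91  (R2 gets R1's value)
  MOV R1, R0  → R1 = 55  (R1 gets saved value)
Final: R1 = 55

55


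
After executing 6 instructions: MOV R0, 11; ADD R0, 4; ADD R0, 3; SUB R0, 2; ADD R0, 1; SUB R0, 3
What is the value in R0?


Register state trace:
  MOV R0, 11  → R0 = 11
  ADD R0, 4  → R0 = 11 + 4 = 15
  ADD R0, 3  → R0 = 15 + 3 = 18
  SUB R0, 2  → R0 = 18 - 2 = 16
  ADD R0, 1  → R0 = 16 + 1 = 17
  SUB R0, 3  → R0 = 17 - 3 = 14
Final: R0 = 14

14


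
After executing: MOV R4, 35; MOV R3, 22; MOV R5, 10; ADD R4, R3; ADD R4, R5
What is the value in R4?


Register state trace:
  MOV R4, 35  → R4 = 35
  MOV R3, 22  → R3 = 22
  MOV R5, 10  → R5 = 10
  ADD R4, R3  → R4 = 35 + 22 = 57
  ADD R4, R5  → R4 = 57 + 10 = 67
Final: R4 = 67

67


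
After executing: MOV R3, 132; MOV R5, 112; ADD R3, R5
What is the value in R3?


Register state trace:
  MOV R3, 132  → R3 = 132
  MOV R5, 112  → R5 = 112
  ADD R3, R5  → R3 = 132 + 112 = 244
Final: R3 = 244

244


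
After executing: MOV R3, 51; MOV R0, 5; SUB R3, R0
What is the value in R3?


Register state trace:
  MOV R3, 51  → R3 = 51
  MOV R0, 5  → R0 = 5
  SUB R3, R0  → R3 = 51 - 5 = 46
Final: R3 = 46

46


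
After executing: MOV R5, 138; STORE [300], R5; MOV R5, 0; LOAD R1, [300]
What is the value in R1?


Register and memory trace:
  MOV R5, 138  → R5 = 138
  STORE [300], R5  → mem[300] = 138
  MOV R5, 0  → R5 = 0
  LOAD R1, [300]  → R1 = mem[300] = 138
Final: R1 = 138

138


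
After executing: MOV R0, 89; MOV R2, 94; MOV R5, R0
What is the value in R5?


Register state trace:
  MOV R0, 89  → R0 = 89
  MOV R2, 94  → R2 = 94
  MOV R5, R0  → R5 = 89
Final: R5 = 89

89


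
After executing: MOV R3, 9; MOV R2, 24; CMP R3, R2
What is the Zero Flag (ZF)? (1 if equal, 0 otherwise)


Register state trace:
  MOV R3, 9  → R3 = 9
  MOV R2, 24  → R2 = 24
  CMP R3, R2  → computes 9 - 24 = -15
  Result is nonzero, so values are not equal
ZF = 0

0


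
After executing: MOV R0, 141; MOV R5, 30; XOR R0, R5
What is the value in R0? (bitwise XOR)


Register state trace:
  MOV R0, 141  → R0 = 141 (0b10001101)
  MOV R5, 30  → R5 = 30 (0b00011110)
  XOR R0, R5  → R0 = 141 XOR 30 = 147 (0b10010011)
Final: R0 = 147

147


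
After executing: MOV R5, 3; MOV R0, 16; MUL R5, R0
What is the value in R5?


Register state trace:
  MOV R5, 3  → R5 = 3
  MOV R0, 16  → R0 = 16
  MUL R5, R0  → R5 = 3 * 16 = 48
Final: R5 = 48

48


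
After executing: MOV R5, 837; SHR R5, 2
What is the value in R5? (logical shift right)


Register state trace:
  MOV R5, 837  → R5 = 837
  SHR R5, 2  → R5 = 837 >> 2 = 837 // 2^2 = 209
Final: R5 = 209

209


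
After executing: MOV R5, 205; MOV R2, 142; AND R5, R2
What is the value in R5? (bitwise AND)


Register state trace:
  MOV R5, 205  → R5 = 205 (0b11001101)
  MOV R2, 142  → R2 = 142 (0b10001110)
  AND R5, R2  → R5 = 205 AND 142 = 140 (0b10001100)
Final: R5 = 140

140


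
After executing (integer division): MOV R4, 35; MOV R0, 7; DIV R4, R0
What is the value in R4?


Register state trace:
  MOV R4, 35  → R4 = 35
  MOV R0, 7  → R0 = 7
  DIV R4, R0  → R4 = 35 // 7 = 5
Final: R4 = 5

5


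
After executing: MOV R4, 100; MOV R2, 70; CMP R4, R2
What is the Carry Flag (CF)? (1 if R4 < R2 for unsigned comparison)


Register state trace:
  MOV R4, 100  → R4 = 100
  MOV R2, 70  → R2 = 70
  CMP R4, R2  → unsigned 100 - 70: no borrow
  100 >= 70, so CF = 0
CF = 0

0


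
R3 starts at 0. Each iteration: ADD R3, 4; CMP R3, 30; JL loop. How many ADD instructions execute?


Loop trace (R3 starts at 0, target 30, step 4):
  ADD #1: R3 = 0 + 4 = 4  → 4 < 30, loop
  ADD #2: R3 = 4 + 4 = 8  → 8 < 30, loop
  ADD #3: R3 = 8 + 4 = 12  → 12 < 30, loop
  ADD #4: R3 = 12 + 4 = 16  → 16 < 30, loop
  ADD #5: R3 = 16 + 4 = 20  → 20 < 30, loop
  ADD #6: R3 = 20 + 4 = 24  → 24 < 30, loop
  ADD #7: R3 = 24 + 4 = 28  → 28 < 30, loop
  ADD #8: R3 = 28 + 4 = 32  → 32 >= 30, exit
Total ADD instructions: 8

8


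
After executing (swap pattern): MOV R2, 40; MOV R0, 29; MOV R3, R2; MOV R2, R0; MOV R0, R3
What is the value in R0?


Register state trace (swap pattern):
  MOV R2, 40  → R2 = 40
  MOV R0, 29  → R0 = 29
  MOV R3, R2  → R3 = 40  (save R2)
  MOV R2, R0  → R2 = 29  (R2 gets R0's value)
  MOV R0, R3  → R0 = 40  (R0 gets saved value)
Final: R0 = 40

40


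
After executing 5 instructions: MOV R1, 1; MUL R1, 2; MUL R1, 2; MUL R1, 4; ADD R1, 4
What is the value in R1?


Register state trace:
  MOV R1, 1  → R1 = 1
  MUL R1, 2  → R1 = 1 * 2 = 2
  MUL R1, 2  → R1 = 2 * 2 = 4
  MUL R1, 4  → R1 = 4 * 4 = 16
  ADD R1, 4  → R1 = 16 + 4 = 20
Final: R1 = 20

20


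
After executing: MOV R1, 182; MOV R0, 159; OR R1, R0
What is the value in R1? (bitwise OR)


Register state trace:
  MOV R1, 182  → R1 = 182 (0b10110110)
  MOV R0, 159  → R0 = 159 (0b10011111)
  OR R1, R0   → R1 = 182 OR 159 = 191 (0b10111111)
Final: R1 = 191

191


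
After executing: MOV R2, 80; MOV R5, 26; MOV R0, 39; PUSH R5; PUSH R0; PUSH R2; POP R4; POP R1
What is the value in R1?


Stack trace (top is rightmost):
  MOV R2, 80  → R2 = 80
  MOV R5, 26  → R5 = 26
  MOV R0, 39  → R0 = 39
  PUSH R5  → stack: [26]
  PUSH R0  → stack: [26, 39]
  PUSH R2  → stack: [26, 39, 80]
  POP R4  → R4 = 80, stack: [26, 39]
  POP R1  → R1 = 39, stack: [26]
Final: R1 = 39

39


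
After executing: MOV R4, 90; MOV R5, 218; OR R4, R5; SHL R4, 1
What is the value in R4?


Register state trace:
  MOV R4, 90  → R4 = 90 (0b01011010)
  MOV R5, 218  → R5 = 218 (0b11011010)
  OR R4, R5  → R4 = 90 OR 218 = 218 (0b11011010)
  SHL R4, 1  → R4 = 218 << 1 = 436
Final: R4 = 436

436


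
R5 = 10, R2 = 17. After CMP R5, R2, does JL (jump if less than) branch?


Trace:
  R5 = 10, R2 = 17
  CMP R5, R2  → compares 10 vs 17
  JL checks: is 10 less than 17?
  10 < 17, so condition is true
Branch taken: Yes

Yes


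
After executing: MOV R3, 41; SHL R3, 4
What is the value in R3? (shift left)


Register state trace:
  MOV R3, 41  → R3 = 41
  SHL R3, 4  → R3 = 41 << 4 = 41 * 2^4 = 656
Final: R3 = 656

656


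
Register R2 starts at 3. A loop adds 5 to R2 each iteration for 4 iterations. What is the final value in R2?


Starting value: R2 = 3
  Iter 1: R2 = 3 + 5 = 8
  Iter 2: R2 = 8 + 5 = 13
  Iter 3: R2 = 13 + 5 = 18
  Iter 4: R2 = 18 + 5 = 23
Final: R2 = 23

23


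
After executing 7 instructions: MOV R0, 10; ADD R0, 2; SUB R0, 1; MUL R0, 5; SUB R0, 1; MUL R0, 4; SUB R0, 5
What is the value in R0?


Register state trace:
  MOV R0, 10  → R0 = 10
  ADD R0, 2  → R0 = 10 + 2 = 12
  SUB R0, 1  → R0 = 12 - 1 = 11
  MUL R0, 5  → R0 = 11 * 5 = 55
  SUB R0, 1  → R0 = 55 - 1 = 54
  MUL R0, 4  → R0 = 54 * 4 = 216
  SUB R0, 5  → R0 = 216 - 5 = 211
Final: R0 = 211

211


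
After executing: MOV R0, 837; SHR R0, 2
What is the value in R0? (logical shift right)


Register state trace:
  MOV R0, 837  → R0 = 837
  SHR R0, 2  → R0 = 837 >> 2 = 837 // 2^2 = 209
Final: R0 = 209

209


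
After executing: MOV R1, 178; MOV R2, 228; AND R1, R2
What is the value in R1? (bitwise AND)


Register state trace:
  MOV R1, 178  → R1 = 178 (0b10110010)
  MOV R2, 228  → R2 = 228 (0b11100100)
  AND R1, R2  → R1 = 178 AND 228 = 160 (0b10100000)
Final: R1 = 160

160


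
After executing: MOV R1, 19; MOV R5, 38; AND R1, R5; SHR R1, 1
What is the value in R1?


Register state trace:
  MOV R1, 19  → R1 = 19 (0b00010011)
  MOV R5, 38  → R5 = 38 (0b00100110)
  AND R1, R5  → R1 = 19 AND 38 = 2 (0b00000010)
  SHR R1, 1  → R1 = 2 >> 1 = 1
Final: R1 = 1

1


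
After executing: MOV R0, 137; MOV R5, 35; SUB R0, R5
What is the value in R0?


Register state trace:
  MOV R0, 137  → R0 = 137
  MOV R5, 35  → R5 = 35
  SUB R0, R5  → R0 = 137 - 35 = 102
Final: R0 = 102

102


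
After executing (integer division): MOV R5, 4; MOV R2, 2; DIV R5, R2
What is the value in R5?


Register state trace:
  MOV R5, 4  → R5 = 4
  MOV R2, 2  → R2 = 2
  DIV R5, R2  → R5 = 4 // 2 = 2
Final: R5 = 2

2


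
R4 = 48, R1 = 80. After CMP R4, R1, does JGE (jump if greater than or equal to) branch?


Trace:
  R4 = 48, R1 = 80
  CMP R4, R1  → compares 48 vs 80
  JGE checks: is 48 greater than or equal to 80?
  48 < 80, so condition is false
Branch taken: No

No


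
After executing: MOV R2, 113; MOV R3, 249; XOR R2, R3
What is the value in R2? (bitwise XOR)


Register state trace:
  MOV R2, 113  → R2 = 113 (0b01110001)
  MOV R3, 249  → R3 = 249 (0b11111001)
  XOR R2, R3  → R2 = 113 XOR 249 = 136 (0b10001000)
Final: R2 = 136

136


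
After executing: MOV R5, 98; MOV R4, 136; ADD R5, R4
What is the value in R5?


Register state trace:
  MOV R5, 98  → R5 = 98
  MOV R4, 136  → R4 = 136
  ADD R5, R4  → R5 = 98 + 136 = 234
Final: R5 = 234

234


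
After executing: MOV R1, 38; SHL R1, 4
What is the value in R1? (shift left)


Register state trace:
  MOV R1, 38  → R1 = 38
  SHL R1, 4  → R1 = 38 << 4 = 38 * 2^4 = 608
Final: R1 = 608

608


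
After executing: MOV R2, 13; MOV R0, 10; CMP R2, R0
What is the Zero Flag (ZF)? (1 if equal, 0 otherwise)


Register state trace:
  MOV R2, 13  → R2 = 13
  MOV R0, 10  → R0 = 10
  CMP R2, R0  → computes 13 - 10 = 3
  Result is nonzero, so values are not equal
ZF = 0

0


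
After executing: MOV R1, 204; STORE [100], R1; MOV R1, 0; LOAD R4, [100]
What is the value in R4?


Register and memory trace:
  MOV R1, 204  → R1 = 204
  STORE [100], R1  → mem[100] = 204
  MOV R1, 0  → R1 = 0
  LOAD R4, [100]  → R4 = mem[100] = 204
Final: R4 = 204

204


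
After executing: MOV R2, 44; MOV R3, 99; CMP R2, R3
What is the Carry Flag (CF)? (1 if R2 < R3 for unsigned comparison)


Register state trace:
  MOV R2, 44  → R2 = 44
  MOV R3, 99  → R3 = 99
  CMP R2, R3  → unsigned 44 - 99: borrow occurs
  44 < 99, so CF = 1
CF = 1

1


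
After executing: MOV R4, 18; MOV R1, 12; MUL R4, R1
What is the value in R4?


Register state trace:
  MOV R4, 18  → R4 = 18
  MOV R1, 12  → R1 = 12
  MUL R4, R1  → R4 = 18 * 12 = 216
Final: R4 = 216

216


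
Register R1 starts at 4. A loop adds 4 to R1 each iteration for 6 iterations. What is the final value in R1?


Starting value: R1 = 4
  Iter 1: R1 = 4 + 4 = 8
  Iter 2: R1 = 8 + 4 = 12
  Iter 3: R1 = 12 + 4 = 16
  Iter 4: R1 = 16 + 4 = 20
  Iter 5: R1 = 20 + 4 = 24
  Iter 6: R1 = 24 + 4 = 28
Final: R1 = 28

28


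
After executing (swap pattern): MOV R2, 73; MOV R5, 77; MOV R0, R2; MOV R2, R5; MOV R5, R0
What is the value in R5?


Register state trace (swap pattern):
  MOV R2, 73  → R2 = 73
  MOV R5, 77  → R5 = 77
  MOV R0, R2  → R0 = 73  (save R2)
  MOV R2, R5  → R2 = 77  (R2 gets R5's value)
  MOV R5, R0  → R5 = 73  (R5 gets saved value)
Final: R5 = 73

73


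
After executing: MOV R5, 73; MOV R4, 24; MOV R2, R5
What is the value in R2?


Register state trace:
  MOV R5, 73  → R5 = 73
  MOV R4, 24  → R4 = 24
  MOV R2, R5  → R2 = 73
Final: R2 = 73

73


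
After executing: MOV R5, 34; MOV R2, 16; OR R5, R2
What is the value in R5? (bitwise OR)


Register state trace:
  MOV R5, 34  → R5 = 34 (0b00100010)
  MOV R2, 16  → R2 = 16 (0b00010000)
  OR R5, R2   → R5 = 34 OR 16 = 50 (0b00110010)
Final: R5 = 50

50


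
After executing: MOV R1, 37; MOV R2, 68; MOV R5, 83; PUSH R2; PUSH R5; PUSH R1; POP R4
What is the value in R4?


Stack trace (top is rightmost):
  MOV R1, 37  → R1 = 37
  MOV R2, 68  → R2 = 68
  MOV R5, 83  → R5 = 83
  PUSH R2  → stack: [68]
  PUSH R5  → stack: [68, 83]
  PUSH R1  → stack: [68, 83, 37]
  POP R4  → R4 = 37, stack: [68, 83]
Final: R4 = 37

37


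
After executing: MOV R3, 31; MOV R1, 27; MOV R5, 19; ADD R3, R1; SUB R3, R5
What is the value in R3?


Register state trace:
  MOV R3, 31  → R3 = 31
  MOV R1, 27  → R1 = 27
  MOV R5, 19  → R5 = 19
  ADD R3, R1  → R3 = 31 + 27 = 58
  SUB R3, R5  → R3 = 58 - 19 = 39
Final: R3 = 39

39


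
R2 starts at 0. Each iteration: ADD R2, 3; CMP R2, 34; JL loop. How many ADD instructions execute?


Loop trace (R2 starts at 0, target 34, step 3):
  ADD #1: R2 = 0 + 3 = 3  → 3 < 34, loop
  ADD #2: R2 = 3 + 3 = 6  → 6 < 34, loop
  ADD #3: R2 = 6 + 3 = 9  → 9 < 34, loop
  ADD #4: R2 = 9 + 3 = 12  → 12 < 34, loop
  ADD #5: R2 = 12 + 3 = 15  → 15 < 34, loop
  ADD #6: R2 = 15 + 3 = 18  → 18 < 34, loop
  ADD #7: R2 = 18 + 3 = 21  → 21 < 34, loop
  ADD #8: R2 = 21 + 3 = 24  → 24 < 34, loop
  ADD #9: R2 = 24 + 3 = 27  → 27 < 34, loop
  ADD #10: R2 = 27 + 3 = 30  → 30 < 34, loop
  ADD #11: R2 = 30 + 3 = 33  → 33 < 34, loop
  ADD #12: R2 = 33 + 3 = 36  → 36 >= 34, exit
Total ADD instructions: 12

12


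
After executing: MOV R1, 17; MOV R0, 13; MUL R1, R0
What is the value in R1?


Register state trace:
  MOV R1, 17  → R1 = 17
  MOV R0, 13  → R0 = 13
  MUL R1, R0  → R1 = 17 * 13 = 221
Final: R1 = 221

221


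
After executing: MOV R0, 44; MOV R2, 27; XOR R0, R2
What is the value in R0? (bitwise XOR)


Register state trace:
  MOV R0, 44  → R0 = 44 (0b00101100)
  MOV R2, 27  → R2 = 27 (0b00011011)
  XOR R0, R2  → R0 = 44 XOR 27 = 55 (0b00110111)
Final: R0 = 55

55


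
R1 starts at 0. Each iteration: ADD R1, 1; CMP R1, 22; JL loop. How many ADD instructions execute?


Loop trace (R1 starts at 0, target 22, step 1):
  ADD #1: R1 = 0 + 1 = 1  → 1 < 22, loop
  ADD #2: R1 = 1 + 1 = 2  → 2 < 22, loop
  ADD #3: R1 = 2 + 1 = 3  → 3 < 22, loop
  ADD #4: R1 = 3 + 1 = 4  → 4 < 22, loop
  ADD #5: R1 = 4 + 1 = 5  → 5 < 22, loop
  ADD #6: R1 = 5 + 1 = 6  → 6 < 22, loop
  ADD #7: R1 = 6 + 1 = 7  → 7 < 22, loop
  ADD #8: R1 = 7 + 1 = 8  → 8 < 22, loop
  ADD #9: R1 = 8 + 1 = 9  → 9 < 22, loop
  ADD #10: R1 = 9 + 1 = 10  → 10 < 22, loop
  ADD #11: R1 = 10 + 1 = 11  → 11 < 22, loop
  ADD #12: R1 = 11 + 1 = 12  → 12 < 22, loop
  ADD #13: R1 = 12 + 1 = 13  → 13 < 22, loop
  ADD #14: R1 = 13 + 1 = 14  → 14 < 22, loop
  ADD #15: R1 = 14 + 1 = 15  → 15 < 22, loop
  ADD #16: R1 = 15 + 1 = 16  → 16 < 22, loop
  ADD #17: R1 = 16 + 1 = 17  → 17 < 22, loop
  ADD #18: R1 = 17 + 1 = 18  → 18 < 22, loop
  ADD #19: R1 = 18 + 1 = 19  → 19 < 22, loop
  ADD #20: R1 = 19 + 1 = 20  → 20 < 22, loop
  ADD #21: R1 = 20 + 1 = 21  → 21 < 22, loop
  ADD #22: R1 = 21 + 1 = 22  → 22 >= 22, exit
Total ADD instructions: 22

22


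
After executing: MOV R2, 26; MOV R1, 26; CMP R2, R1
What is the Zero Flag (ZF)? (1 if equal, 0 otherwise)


Register state trace:
  MOV R2, 26  → R2 = 26
  MOV R1, 26  → R1 = 26
  CMP R2, R1  → computes 26 - 26 = 0
  Result is zero, so values are equal
ZF = 1

1


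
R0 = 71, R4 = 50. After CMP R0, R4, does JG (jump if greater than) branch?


Trace:
  R0 = 71, R4 = 50
  CMP R0, R4  → compares 71 vs 50
  JG checks: is 71 greater than 50?
  71 > 50, so condition is true
Branch taken: Yes

Yes


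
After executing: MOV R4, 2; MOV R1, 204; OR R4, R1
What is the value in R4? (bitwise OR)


Register state trace:
  MOV R4, 2  → R4 = 2 (0b00000010)
  MOV R1, 204  → R1 = 204 (0b11001100)
  OR R4, R1   → R4 = 2 OR 204 = 206 (0b11001110)
Final: R4 = 206

206


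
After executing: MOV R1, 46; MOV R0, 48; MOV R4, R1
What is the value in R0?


Register state trace:
  MOV R1, 46  → R1 = 46
  MOV R0, 48  → R0 = 48
  MOV R4, R1  → R4 = 46
Final: R0 = 48

48


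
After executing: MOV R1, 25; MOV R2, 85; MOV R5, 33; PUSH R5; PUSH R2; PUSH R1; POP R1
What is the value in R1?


Stack trace (top is rightmost):
  MOV R1, 25  → R1 = 25
  MOV R2, 85  → R2 = 85
  MOV R5, 33  → R5 = 33
  PUSH R5  → stack: [33]
  PUSH R2  → stack: [33, 85]
  PUSH R1  → stack: [33, 85, 25]
  POP R1  → R1 = 25, stack: [33, 85]
Final: R1 = 25

25


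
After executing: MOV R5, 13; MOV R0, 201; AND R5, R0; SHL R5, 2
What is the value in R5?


Register state trace:
  MOV R5, 13  → R5 = 13 (0b00001101)
  MOV R0, 201  → R0 = 201 (0b11001001)
  AND R5, R0  → R5 = 13 AND 201 = 9 (0b00001001)
  SHL R5, 2  → R5 = 9 << 2 = 36
Final: R5 = 36

36


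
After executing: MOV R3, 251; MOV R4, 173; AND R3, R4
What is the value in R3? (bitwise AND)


Register state trace:
  MOV R3, 251  → R3 = 251 (0b11111011)
  MOV R4, 173  → R4 = 173 (0b10101101)
  AND R3, R4  → R3 = 251 AND 173 = 169 (0b10101001)
Final: R3 = 169

169


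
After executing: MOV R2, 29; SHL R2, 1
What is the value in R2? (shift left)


Register state trace:
  MOV R2, 29  → R2 = 29
  SHL R2, 1  → R2 = 29 << 1 = 29 * 2^1 = 58
Final: R2 = 58

58


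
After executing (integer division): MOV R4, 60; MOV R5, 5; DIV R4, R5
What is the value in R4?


Register state trace:
  MOV R4, 60  → R4 = 60
  MOV R5, 5  → R5 = 5
  DIV R4, R5  → R4 = 60 // 5 = 12
Final: R4 = 12

12


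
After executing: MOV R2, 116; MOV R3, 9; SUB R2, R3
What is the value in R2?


Register state trace:
  MOV R2, 116  → R2 = 116
  MOV R3, 9  → R3 = 9
  SUB R2, R3  → R2 = 116 - 9 = 107
Final: R2 = 107

107


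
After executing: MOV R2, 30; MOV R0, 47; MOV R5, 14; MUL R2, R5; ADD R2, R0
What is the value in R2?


Register state trace:
  MOV R2, 30  → R2 = 30
  MOV R0, 47  → R0 = 47
  MOV R5, 14  → R5 = 14
  MUL R2, R5  → R2 = 30 * 14 = 420
  ADD R2, R0  → R2 = 420 + 47 = 467
Final: R2 = 467

467


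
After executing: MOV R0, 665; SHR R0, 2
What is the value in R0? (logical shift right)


Register state trace:
  MOV R0, 665  → R0 = 665
  SHR R0, 2  → R0 = 665 >> 2 = 665 // 2^2 = 166
Final: R0 = 166

166


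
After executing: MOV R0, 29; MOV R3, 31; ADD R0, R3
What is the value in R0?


Register state trace:
  MOV R0, 29  → R0 = 29
  MOV R3, 31  → R3 = 31
  ADD R0, R3  → R0 = 29 + 31 = 60
Final: R0 = 60

60


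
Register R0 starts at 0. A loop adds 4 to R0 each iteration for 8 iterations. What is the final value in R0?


Starting value: R0 = 0
  Iter 1: R0 = 0 + 4 = 4
  Iter 2: R0 = 4 + 4 = 8
  Iter 3: R0 = 8 + 4 = 12
  Iter 4: R0 = 12 + 4 = 16
  Iter 5: R0 = 16 + 4 = 20
  Iter 6: R0 = 20 + 4 = 24
  Iter 7: R0 = 24 + 4 = 28
  Iter 8: R0 = 28 + 4 = 32
Final: R0 = 32

32


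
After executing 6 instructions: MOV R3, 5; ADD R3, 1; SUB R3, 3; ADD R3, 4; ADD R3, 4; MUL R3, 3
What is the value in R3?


Register state trace:
  MOV R3, 5  → R3 = 5
  ADD R3, 1  → R3 = 5 + 1 = 6
  SUB R3, 3  → R3 = 6 - 3 = 3
  ADD R3, 4  → R3 = 3 + 4 = 7
  ADD R3, 4  → R3 = 7 + 4 = 11
  MUL R3, 3  → R3 = 11 * 3 = 33
Final: R3 = 33

33


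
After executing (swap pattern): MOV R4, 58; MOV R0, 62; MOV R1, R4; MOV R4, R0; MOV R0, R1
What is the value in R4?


Register state trace (swap pattern):
  MOV R4, 58  → R4 = 58
  MOV R0, 62  → R0 = 62
  MOV R1, R4  → R1 = 58  (save R4)
  MOV R4, R0  → R4 = 62  (R4 gets R0's value)
  MOV R0, R1  → R0 = 58  (R0 gets saved value)
Final: R4 = 62

62


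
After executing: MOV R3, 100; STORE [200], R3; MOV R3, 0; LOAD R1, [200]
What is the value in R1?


Register and memory trace:
  MOV R3, 100  → R3 = 100
  STORE [200], R3  → mem[200] = 100
  MOV R3, 0  → R3 = 0
  LOAD R1, [200]  → R1 = mem[200] = 100
Final: R1 = 100

100


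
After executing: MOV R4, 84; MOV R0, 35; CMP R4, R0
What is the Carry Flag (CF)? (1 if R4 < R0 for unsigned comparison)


Register state trace:
  MOV R4, 84  → R4 = 84
  MOV R0, 35  → R0 = 35
  CMP R4, R0  → unsigned 84 - 35: no borrow
  84 >= 35, so CF = 0
CF = 0

0


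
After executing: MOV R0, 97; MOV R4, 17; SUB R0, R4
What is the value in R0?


Register state trace:
  MOV R0, 97  → R0 = 97
  MOV R4, 17  → R4 = 17
  SUB R0, R4  → R0 = 97 - 17 = 80
Final: R0 = 80

80


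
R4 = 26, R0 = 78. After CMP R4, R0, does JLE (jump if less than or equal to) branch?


Trace:
  R4 = 26, R0 = 78
  CMP R4, R0  → compares 26 vs 78
  JLE checks: is 26 less than or equal to 78?
  26 < 78, so condition is true
Branch taken: Yes

Yes


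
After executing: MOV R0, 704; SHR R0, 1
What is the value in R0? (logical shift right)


Register state trace:
  MOV R0, 704  → R0 = 704
  SHR R0, 1  → R0 = 704 >> 1 = 704 // 2^1 = 352
Final: R0 = 352

352


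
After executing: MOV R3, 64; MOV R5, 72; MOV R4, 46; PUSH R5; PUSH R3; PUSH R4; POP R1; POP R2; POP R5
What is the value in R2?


Stack trace (top is rightmost):
  MOV R3, 64  → R3 = 64
  MOV R5, 72  → R5 = 72
  MOV R4, 46  → R4 = 46
  PUSH R5  → stack: [72]
  PUSH R3  → stack: [72, 64]
  PUSH R4  → stack: [72, 64, 46]
  POP R1  → R1 = 46, stack: [72, 64]
  POP R2  → R2 = 64, stack: [72]
  POP R5  → R5 = 72, stack: []
Final: R2 = 64

64


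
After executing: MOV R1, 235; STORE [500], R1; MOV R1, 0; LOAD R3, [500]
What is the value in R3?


Register and memory trace:
  MOV R1, 235  → R1 = 235
  STORE [500], R1  → mem[500] = 235
  MOV R1, 0  → R1 = 0
  LOAD R3, [500]  → R3 = mem[500] = 235
Final: R3 = 235

235


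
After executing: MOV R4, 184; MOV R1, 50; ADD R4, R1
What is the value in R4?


Register state trace:
  MOV R4, 184  → R4 = 184
  MOV R1, 50  → R1 = 50
  ADD R4, R1  → R4 = 184 + 50 = 234
Final: R4 = 234

234


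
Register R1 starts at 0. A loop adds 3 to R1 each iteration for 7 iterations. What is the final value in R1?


Starting value: R1 = 0
  Iter 1: R1 = 0 + 3 = 3
  Iter 2: R1 = 3 + 3 = 6
  Iter 3: R1 = 6 + 3 = 9
  Iter 4: R1 = 9 + 3 = 12
  Iter 5: R1 = 12 + 3 = 15
  Iter 6: R1 = 15 + 3 = 18
  Iter 7: R1 = 18 + 3 = 21
Final: R1 = 21

21


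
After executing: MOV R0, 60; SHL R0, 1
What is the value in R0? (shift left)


Register state trace:
  MOV R0, 60  → R0 = 60
  SHL R0, 1  → R0 = 60 << 1 = 60 * 2^1 = 120
Final: R0 = 120

120


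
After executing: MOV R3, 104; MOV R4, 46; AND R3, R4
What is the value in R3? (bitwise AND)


Register state trace:
  MOV R3, 104  → R3 = 104 (0b01101000)
  MOV R4, 46  → R4 = 46 (0b00101110)
  AND R3, R4  → R3 = 104 AND 46 = 40 (0b00101000)
Final: R3 = 40

40


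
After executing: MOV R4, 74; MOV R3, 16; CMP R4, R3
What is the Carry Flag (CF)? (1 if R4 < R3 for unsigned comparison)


Register state trace:
  MOV R4, 74  → R4 = 74
  MOV R3, 16  → R3 = 16
  CMP R4, R3  → unsigned 74 - 16: no borrow
  74 >= 16, so CF = 0
CF = 0

0


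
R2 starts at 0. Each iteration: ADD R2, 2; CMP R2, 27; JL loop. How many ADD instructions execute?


Loop trace (R2 starts at 0, target 27, step 2):
  ADD #1: R2 = 0 + 2 = 2  → 2 < 27, loop
  ADD #2: R2 = 2 + 2 = 4  → 4 < 27, loop
  ADD #3: R2 = 4 + 2 = 6  → 6 < 27, loop
  ADD #4: R2 = 6 + 2 = 8  → 8 < 27, loop
  ADD #5: R2 = 8 + 2 = 10  → 10 < 27, loop
  ADD #6: R2 = 10 + 2 = 12  → 12 < 27, loop
  ADD #7: R2 = 12 + 2 = 14  → 14 < 27, loop
  ADD #8: R2 = 14 + 2 = 16  → 16 < 27, loop
  ADD #9: R2 = 16 + 2 = 18  → 18 < 27, loop
  ADD #10: R2 = 18 + 2 = 20  → 20 < 27, loop
  ADD #11: R2 = 20 + 2 = 22  → 22 < 27, loop
  ADD #12: R2 = 22 + 2 = 24  → 24 < 27, loop
  ADD #13: R2 = 24 + 2 = 26  → 26 < 27, loop
  ADD #14: R2 = 26 + 2 = 28  → 28 >= 27, exit
Total ADD instructions: 14

14


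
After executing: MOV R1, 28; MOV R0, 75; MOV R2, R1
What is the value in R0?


Register state trace:
  MOV R1, 28  → R1 = 28
  MOV R0, 75  → R0 = 75
  MOV R2, R1  → R2 = 28
Final: R0 = 75

75


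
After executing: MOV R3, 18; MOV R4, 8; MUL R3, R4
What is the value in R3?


Register state trace:
  MOV R3, 18  → R3 = 18
  MOV R4, 8  → R4 = 8
  MUL R3, R4  → R3 = 18 * 8 = 144
Final: R3 = 144

144


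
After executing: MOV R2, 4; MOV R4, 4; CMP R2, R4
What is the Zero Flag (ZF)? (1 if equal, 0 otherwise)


Register state trace:
  MOV R2, 4  → R2 = 4
  MOV R4, 4  → R4 = 4
  CMP R2, R4  → computes 4 - 4 = 0
  Result is zero, so values are equal
ZF = 1

1


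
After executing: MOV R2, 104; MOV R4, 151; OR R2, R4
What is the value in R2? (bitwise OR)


Register state trace:
  MOV R2, 104  → R2 = 104 (0b01101000)
  MOV R4, 151  → R4 = 151 (0b10010111)
  OR R2, R4   → R2 = 104 OR 151 = 255 (0b11111111)
Final: R2 = 255

255


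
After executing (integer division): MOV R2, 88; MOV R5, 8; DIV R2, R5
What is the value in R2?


Register state trace:
  MOV R2, 88  → R2 = 88
  MOV R5, 8  → R5 = 8
  DIV R2, R5  → R2 = 88 // 8 = 11
Final: R2 = 11

11


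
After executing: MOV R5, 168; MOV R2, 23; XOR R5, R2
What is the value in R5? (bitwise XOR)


Register state trace:
  MOV R5, 168  → R5 = 168 (0b10101000)
  MOV R2, 23  → R2 = 23 (0b00010111)
  XOR R5, R2  → R5 = 168 XOR 23 = 191 (0b10111111)
Final: R5 = 191

191


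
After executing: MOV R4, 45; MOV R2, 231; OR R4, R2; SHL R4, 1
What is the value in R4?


Register state trace:
  MOV R4, 45  → R4 = 45 (0b00101101)
  MOV R2, 231  → R2 = 231 (0b11100111)
  OR R4, R2  → R4 = 45 OR 231 = 239 (0b11101111)
  SHL R4, 1  → R4 = 239 << 1 = 478
Final: R4 = 478

478


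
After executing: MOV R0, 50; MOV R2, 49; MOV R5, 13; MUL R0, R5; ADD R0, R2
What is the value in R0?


Register state trace:
  MOV R0, 50  → R0 = 50
  MOV R2, 49  → R2 = 49
  MOV R5, 13  → R5 = 13
  MUL R0, R5  → R0 = 50 * 13 = 650
  ADD R0, R2  → R0 = 650 + 49 = 699
Final: R0 = 699

699


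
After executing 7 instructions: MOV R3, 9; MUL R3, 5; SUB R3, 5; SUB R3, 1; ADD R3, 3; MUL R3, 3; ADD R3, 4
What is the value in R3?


Register state trace:
  MOV R3, 9  → R3 = 9
  MUL R3, 5  → R3 = 9 * 5 = 45
  SUB R3, 5  → R3 = 45 - 5 = 40
  SUB R3, 1  → R3 = 40 - 1 = 39
  ADD R3, 3  → R3 = 39 + 3 = 42
  MUL R3, 3  → R3 = 42 * 3 = 126
  ADD R3, 4  → R3 = 126 + 4 = 130
Final: R3 = 130

130


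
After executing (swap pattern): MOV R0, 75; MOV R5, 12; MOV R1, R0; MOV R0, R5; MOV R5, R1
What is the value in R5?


Register state trace (swap pattern):
  MOV R0, 75  → R0 = 75
  MOV R5, 12  → R5 = 12
  MOV R1, R0  → R1 = 75  (save R0)
  MOV R0, R5  → R0 = 12  (R0 gets R5's value)
  MOV R5, R1  → R5 = 75  (R5 gets saved value)
Final: R5 = 75

75


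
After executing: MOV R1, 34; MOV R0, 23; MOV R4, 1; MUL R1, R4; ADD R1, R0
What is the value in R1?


Register state trace:
  MOV R1, 34  → R1 = 34
  MOV R0, 23  → R0 = 23
  MOV R4, 1  → R4 = 1
  MUL R1, R4  → R1 = 34 * 1 = 34
  ADD R1, R0  → R1 = 34 + 23 = 57
Final: R1 = 57

57


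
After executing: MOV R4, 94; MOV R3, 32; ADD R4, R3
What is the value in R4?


Register state trace:
  MOV R4, 94  → R4 = 94
  MOV R3, 32  → R3 = 32
  ADD R4, R3  → R4 = 94 + 32 = 126
Final: R4 = 126

126


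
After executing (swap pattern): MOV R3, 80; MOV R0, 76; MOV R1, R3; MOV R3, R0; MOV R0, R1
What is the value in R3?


Register state trace (swap pattern):
  MOV R3, 80  → R3 = 80
  MOV R0, 76  → R0 = 76
  MOV R1, R3  → R1 = 80  (save R3)
  MOV R3, R0  → R3 = 76  (R3 gets R0's value)
  MOV R0, R1  → R0 = 80  (R0 gets saved value)
Final: R3 = 76

76


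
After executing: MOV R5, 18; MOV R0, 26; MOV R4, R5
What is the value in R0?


Register state trace:
  MOV R5, 18  → R5 = 18
  MOV R0, 26  → R0 = 26
  MOV R4, R5  → R4 = 18
Final: R0 = 26

26


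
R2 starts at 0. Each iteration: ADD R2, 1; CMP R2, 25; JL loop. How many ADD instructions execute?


Loop trace (R2 starts at 0, target 25, step 1):
  ADD #1: R2 = 0 + 1 = 1  → 1 < 25, loop
  ADD #2: R2 = 1 + 1 = 2  → 2 < 25, loop
  ADD #3: R2 = 2 + 1 = 3  → 3 < 25, loop
  ADD #4: R2 = 3 + 1 = 4  → 4 < 25, loop
  ADD #5: R2 = 4 + 1 = 5  → 5 < 25, loop
  ADD #6: R2 = 5 + 1 = 6  → 6 < 25, loop
  ADD #7: R2 = 6 + 1 = 7  → 7 < 25, loop
  ADD #8: R2 = 7 + 1 = 8  → 8 < 25, loop
  ADD #9: R2 = 8 + 1 = 9  → 9 < 25, loop
  ADD #10: R2 = 9 + 1 = 10  → 10 < 25, loop
  ADD #11: R2 = 10 + 1 = 11  → 11 < 25, loop
  ADD #12: R2 = 11 + 1 = 12  → 12 < 25, loop
  ADD #13: R2 = 12 + 1 = 13  → 13 < 25, loop
  ADD #14: R2 = 13 + 1 = 14  → 14 < 25, loop
  ADD #15: R2 = 14 + 1 = 15  → 15 < 25, loop
  ADD #16: R2 = 15 + 1 = 16  → 16 < 25, loop
  ADD #17: R2 = 16 + 1 = 17  → 17 < 25, loop
  ADD #18: R2 = 17 + 1 = 18  → 18 < 25, loop
  ADD #19: R2 = 18 + 1 = 19  → 19 < 25, loop
  ADD #20: R2 = 19 + 1 = 20  → 20 < 25, loop
  ADD #21: R2 = 20 + 1 = 21  → 21 < 25, loop
  ADD #22: R2 = 21 + 1 = 22  → 22 < 25, loop
  ADD #23: R2 = 22 + 1 = 23  → 23 < 25, loop
  ADD #24: R2 = 23 + 1 = 24  → 24 < 25, loop
  ADD #25: R2 = 24 + 1 = 25  → 25 >= 25, exit
Total ADD instructions: 25

25


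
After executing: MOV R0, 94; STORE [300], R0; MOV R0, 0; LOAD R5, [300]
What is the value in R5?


Register and memory trace:
  MOV R0, 94  → R0 = 94
  STORE [300], R0  → mem[300] = 94
  MOV R0, 0  → R0 = 0
  LOAD R5, [300]  → R5 = mem[300] = 94
Final: R5 = 94

94


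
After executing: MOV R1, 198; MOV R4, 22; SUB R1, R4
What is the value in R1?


Register state trace:
  MOV R1, 198  → R1 = 198
  MOV R4, 22  → R4 = 22
  SUB R1, R4  → R1 = 198 - 22 = 176
Final: R1 = 176

176


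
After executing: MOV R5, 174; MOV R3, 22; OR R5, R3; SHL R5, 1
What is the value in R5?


Register state trace:
  MOV R5, 174  → R5 = 174 (0b10101110)
  MOV R3, 22  → R3 = 22 (0b00010110)
  OR R5, R3  → R5 = 174 OR 22 = 190 (0b10111110)
  SHL R5, 1  → R5 = 190 << 1 = 380
Final: R5 = 380

380


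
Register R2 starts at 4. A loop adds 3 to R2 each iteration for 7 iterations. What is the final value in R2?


Starting value: R2 = 4
  Iter 1: R2 = 4 + 3 = 7
  Iter 2: R2 = 7 + 3 = 10
  Iter 3: R2 = 10 + 3 = 13
  Iter 4: R2 = 13 + 3 = 16
  Iter 5: R2 = 16 + 3 = 19
  Iter 6: R2 = 19 + 3 = 22
  Iter 7: R2 = 22 + 3 = 25
Final: R2 = 25

25


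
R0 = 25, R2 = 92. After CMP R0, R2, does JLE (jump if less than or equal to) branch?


Trace:
  R0 = 25, R2 = 92
  CMP R0, R2  → compares 25 vs 92
  JLE checks: is 25 less than or equal to 92?
  25 < 92, so condition is true
Branch taken: Yes

Yes


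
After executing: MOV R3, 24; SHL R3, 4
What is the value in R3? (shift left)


Register state trace:
  MOV R3, 24  → R3 = 24
  SHL R3, 4  → R3 = 24 << 4 = 24 * 2^4 = 384
Final: R3 = 384

384


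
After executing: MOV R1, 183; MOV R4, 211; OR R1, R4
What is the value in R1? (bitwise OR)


Register state trace:
  MOV R1, 183  → R1 = 183 (0b10110111)
  MOV R4, 211  → R4 = 211 (0b11010011)
  OR R1, R4   → R1 = 183 OR 211 = 247 (0b11110111)
Final: R1 = 247

247


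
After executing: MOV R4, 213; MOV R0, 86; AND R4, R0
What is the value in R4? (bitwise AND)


Register state trace:
  MOV R4, 213  → R4 = 213 (0b11010101)
  MOV R0, 86  → R0 = 86 (0b01010110)
  AND R4, R0  → R4 = 213 AND 86 = 84 (0b01010100)
Final: R4 = 84

84


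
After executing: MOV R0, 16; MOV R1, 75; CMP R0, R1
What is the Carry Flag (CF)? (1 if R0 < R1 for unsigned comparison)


Register state trace:
  MOV R0, 16  → R0 = 16
  MOV R1, 75  → R1 = 75
  CMP R0, R1  → unsigned 16 - 75: borrow occurs
  16 < 75, so CF = 1
CF = 1

1


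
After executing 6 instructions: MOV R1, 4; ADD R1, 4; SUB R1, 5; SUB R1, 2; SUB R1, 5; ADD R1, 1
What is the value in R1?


Register state trace:
  MOV R1, 4  → R1 = 4
  ADD R1, 4  → R1 = 4 + 4 = 8
  SUB R1, 5  → R1 = 8 - 5 = 3
  SUB R1, 2  → R1 = 3 - 2 = 1
  SUB R1, 5  → R1 = 1 - 5 = -4
  ADD R1, 1  → R1 = -4 + 1 = -3
Final: R1 = -3

-3


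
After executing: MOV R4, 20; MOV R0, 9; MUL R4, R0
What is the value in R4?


Register state trace:
  MOV R4, 20  → R4 = 20
  MOV R0, 9  → R0 = 9
  MUL R4, R0  → R4 = 20 * 9 = 180
Final: R4 = 180

180


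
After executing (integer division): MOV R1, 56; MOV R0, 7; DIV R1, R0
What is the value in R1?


Register state trace:
  MOV R1, 56  → R1 = 56
  MOV R0, 7  → R0 = 7
  DIV R1, R0  → R1 = 56 // 7 = 8
Final: R1 = 8

8
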